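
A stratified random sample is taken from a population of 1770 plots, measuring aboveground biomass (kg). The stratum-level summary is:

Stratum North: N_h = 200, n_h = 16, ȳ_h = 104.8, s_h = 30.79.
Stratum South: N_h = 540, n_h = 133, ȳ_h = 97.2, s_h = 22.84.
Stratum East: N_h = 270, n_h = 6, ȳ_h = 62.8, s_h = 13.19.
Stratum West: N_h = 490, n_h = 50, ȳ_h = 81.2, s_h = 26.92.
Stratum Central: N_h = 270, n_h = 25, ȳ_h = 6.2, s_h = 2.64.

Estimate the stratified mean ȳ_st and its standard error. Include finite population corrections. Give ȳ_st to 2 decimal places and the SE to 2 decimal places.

ȳ_st ≈ 74.50, SE ≈ 1.62

ȳ_st = Σ W_h ȳ_h = (200·104.8 + 540·97.2 + 270·62.8 + 490·81.2 + 270·6.2)/1770 = 74.50056
V̂(ȳ_st) = Σ W_h² (1 − n_h/N_h) s_h²/n_h, with W_h = N_h/N and N = 1770:
  stratum North: (200/1770)²·(1 − 16/200)·30.79²/16 = 0.695986
  stratum South: (540/1770)²·(1 − 133/540)·22.84²/133 = 0.275158
  stratum East: (270/1770)²·(1 − 6/270)·13.19²/6 = 0.65972
  stratum West: (490/1770)²·(1 − 50/490)·26.92²/50 = 0.99743
  stratum Central: (270/1770)²·(1 − 25/270)·2.64²/25 = 0.00588642
V̂(ȳ_st) = 2.63418
SE(ȳ_st) = √2.63418 = 1.62302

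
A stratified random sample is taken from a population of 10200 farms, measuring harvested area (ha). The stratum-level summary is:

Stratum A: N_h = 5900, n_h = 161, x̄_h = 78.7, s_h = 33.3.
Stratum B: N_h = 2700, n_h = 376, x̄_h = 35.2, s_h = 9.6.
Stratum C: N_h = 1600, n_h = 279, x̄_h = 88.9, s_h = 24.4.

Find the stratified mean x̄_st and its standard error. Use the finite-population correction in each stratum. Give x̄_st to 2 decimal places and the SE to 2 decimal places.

x̄_st = Σ W_h x̄_h = (5900·78.7 + 2700·35.2 + 1600·88.9)/10200 = 68.78529
V̂(x̄_st) = Σ W_h² (1 − n_h/N_h) s_h²/n_h, with W_h = N_h/N and N = 10200:
  stratum A: (5900/10200)²·(1 − 161/5900)·33.3²/161 = 2.24156
  stratum B: (2700/10200)²·(1 − 376/2700)·9.6²/376 = 0.0147827
  stratum C: (1600/10200)²·(1 − 279/1600)·24.4²/279 = 0.0433509
V̂(x̄_st) = 2.29969
SE(x̄_st) = √2.29969 = 1.51647

x̄_st ≈ 68.79, SE ≈ 1.52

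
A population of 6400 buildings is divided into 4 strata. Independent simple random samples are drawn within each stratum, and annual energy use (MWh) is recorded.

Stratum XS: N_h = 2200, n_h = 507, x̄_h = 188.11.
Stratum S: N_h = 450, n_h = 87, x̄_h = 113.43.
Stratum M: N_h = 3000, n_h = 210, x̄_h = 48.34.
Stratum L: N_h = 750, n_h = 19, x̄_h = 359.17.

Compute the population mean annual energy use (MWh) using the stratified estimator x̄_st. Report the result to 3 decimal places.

x̄_st ≈ 137.388

N = Σ N_h = 6400. Stratum weights W_h = N_h/N.
x̄_st = (2200·188.11 + 450·113.43 + 3000·48.34 + 750·359.17) / 6400 = 137.38797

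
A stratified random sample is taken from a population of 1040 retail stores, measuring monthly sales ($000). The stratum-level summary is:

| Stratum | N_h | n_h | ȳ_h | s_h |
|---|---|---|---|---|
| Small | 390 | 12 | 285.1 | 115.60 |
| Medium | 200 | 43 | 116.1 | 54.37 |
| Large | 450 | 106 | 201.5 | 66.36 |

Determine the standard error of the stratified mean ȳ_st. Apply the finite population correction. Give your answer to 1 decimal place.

V̂(ȳ_st) = Σ W_h² (1 − n_h/N_h) s_h²/n_h, with W_h = N_h/N and N = 1040:
  stratum Small: (390/1040)²·(1 − 12/390)·115.60²/12 = 151.783
  stratum Medium: (200/1040)²·(1 − 43/200)·54.37²/43 = 1.99578
  stratum Large: (450/1040)²·(1 − 106/450)·66.36²/106 = 5.94581
V̂(ȳ_st) = 159.725
SE(ȳ_st) = √159.725 = 12.6382

SE(ȳ_st) ≈ 12.6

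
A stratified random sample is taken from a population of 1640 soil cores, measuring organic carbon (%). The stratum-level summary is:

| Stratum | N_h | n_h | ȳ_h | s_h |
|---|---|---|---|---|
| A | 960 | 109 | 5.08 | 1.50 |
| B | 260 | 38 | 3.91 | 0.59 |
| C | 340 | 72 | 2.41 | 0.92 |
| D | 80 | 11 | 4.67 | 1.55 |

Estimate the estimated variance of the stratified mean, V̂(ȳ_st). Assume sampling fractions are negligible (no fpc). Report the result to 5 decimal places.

V̂(ȳ_st) ≈ 0.00833

V̂(ȳ_st) = Σ W_h² s_h²/n_h, with W_h = N_h/N and N = 1640:
  stratum A: (960/1640)²·1.50²/109 = 0.00707312
  stratum B: (260/1640)²·0.59²/38 = 0.000230239
  stratum C: (340/1640)²·0.92²/72 = 0.000505258
  stratum D: (80/1640)²·1.55²/11 = 0.000519712
V̂(ȳ_st) = 0.00832833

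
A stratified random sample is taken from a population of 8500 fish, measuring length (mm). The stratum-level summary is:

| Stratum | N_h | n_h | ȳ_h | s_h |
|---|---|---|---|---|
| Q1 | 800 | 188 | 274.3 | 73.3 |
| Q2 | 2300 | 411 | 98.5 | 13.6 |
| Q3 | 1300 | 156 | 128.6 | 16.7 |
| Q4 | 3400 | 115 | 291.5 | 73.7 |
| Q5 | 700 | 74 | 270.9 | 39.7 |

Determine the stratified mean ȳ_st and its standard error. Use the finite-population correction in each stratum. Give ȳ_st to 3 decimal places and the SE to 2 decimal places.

ȳ_st ≈ 211.047, SE ≈ 2.77

ȳ_st = Σ W_h ȳ_h = (800·274.3 + 2300·98.5 + 1300·128.6 + 3400·291.5 + 700·270.9)/8500 = 211.04706
V̂(ȳ_st) = Σ W_h² (1 − n_h/N_h) s_h²/n_h, with W_h = N_h/N and N = 8500:
  stratum Q1: (800/8500)²·(1 − 188/800)·73.3²/188 = 0.193666
  stratum Q2: (2300/8500)²·(1 − 411/2300)·13.6²/411 = 0.0270619
  stratum Q3: (1300/8500)²·(1 − 156/1300)·16.7²/156 = 0.0367993
  stratum Q4: (3400/8500)²·(1 − 115/3400)·73.7²/115 = 7.30152
  stratum Q5: (700/8500)²·(1 − 74/700)·39.7²/74 = 0.129177
V̂(ȳ_st) = 7.68823
SE(ȳ_st) = √7.68823 = 2.77277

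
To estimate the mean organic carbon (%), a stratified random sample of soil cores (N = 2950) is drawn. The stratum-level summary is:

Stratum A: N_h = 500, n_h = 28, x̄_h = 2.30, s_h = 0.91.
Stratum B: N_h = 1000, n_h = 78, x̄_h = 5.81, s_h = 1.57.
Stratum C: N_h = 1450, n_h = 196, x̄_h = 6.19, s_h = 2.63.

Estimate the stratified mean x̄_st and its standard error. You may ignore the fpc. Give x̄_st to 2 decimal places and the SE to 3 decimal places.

x̄_st = Σ W_h x̄_h = (500·2.30 + 1000·5.81 + 1450·6.19)/2950 = 5.40186
V̂(x̄_st) = Σ W_h² s_h²/n_h, with W_h = N_h/N and N = 2950:
  stratum A: (500/2950)²·0.91²/28 = 0.000849612
  stratum B: (1000/2950)²·1.57²/78 = 0.00363129
  stratum C: (1450/2950)²·2.63²/196 = 0.00852604
V̂(x̄_st) = 0.0130069
SE(x̄_st) = √0.0130069 = 0.114048

x̄_st ≈ 5.40, SE ≈ 0.114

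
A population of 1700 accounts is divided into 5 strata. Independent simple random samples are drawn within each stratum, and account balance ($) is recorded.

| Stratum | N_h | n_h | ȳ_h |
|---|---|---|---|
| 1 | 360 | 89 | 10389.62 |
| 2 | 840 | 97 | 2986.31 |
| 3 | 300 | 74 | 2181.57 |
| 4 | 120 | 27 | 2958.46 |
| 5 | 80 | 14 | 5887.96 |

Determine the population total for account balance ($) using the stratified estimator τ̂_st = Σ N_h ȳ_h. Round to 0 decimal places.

τ̂_st ≈ 7729287

τ̂_st = Σ N_h ȳ_h = 360·10389.62 + 840·2986.31 + 300·2181.57 + 120·2958.46 + 80·5887.96 = 7729287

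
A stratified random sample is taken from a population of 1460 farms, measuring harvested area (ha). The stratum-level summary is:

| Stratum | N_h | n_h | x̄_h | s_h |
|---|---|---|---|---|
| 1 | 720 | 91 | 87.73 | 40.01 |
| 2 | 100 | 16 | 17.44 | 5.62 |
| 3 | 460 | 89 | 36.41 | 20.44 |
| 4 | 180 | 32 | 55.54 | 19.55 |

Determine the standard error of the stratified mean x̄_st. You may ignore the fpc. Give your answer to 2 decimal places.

SE(x̄_st) ≈ 2.22

V̂(x̄_st) = Σ W_h² s_h²/n_h, with W_h = N_h/N and N = 1460:
  stratum 1: (720/1460)²·40.01²/91 = 4.27814
  stratum 2: (100/1460)²·5.62²/16 = 0.00926077
  stratum 3: (460/1460)²·20.44²/89 = 0.465996
  stratum 4: (180/1460)²·19.55²/32 = 0.181544
V̂(x̄_st) = 4.93494
SE(x̄_st) = √4.93494 = 2.22147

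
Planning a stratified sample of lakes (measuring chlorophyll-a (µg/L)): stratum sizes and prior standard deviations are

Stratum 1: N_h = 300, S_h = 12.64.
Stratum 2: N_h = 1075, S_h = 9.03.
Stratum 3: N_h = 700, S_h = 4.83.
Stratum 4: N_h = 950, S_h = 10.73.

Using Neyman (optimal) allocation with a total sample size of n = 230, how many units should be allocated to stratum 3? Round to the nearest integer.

29

Neyman allocation: n_h = n · N_h S_h / Σ N_i S_i, with n = 230.
  stratum 1: N_h·S_h = 300·12.64 = 3792.00
  stratum 2: N_h·S_h = 1075·9.03 = 9707.25
  stratum 3: N_h·S_h = 700·4.83 = 3381.00
  stratum 4: N_h·S_h = 950·10.73 = 10193.50
Σ N_h S_h = 27073.75
n for stratum 3 = 230·3381.00/27073.75 = 28.723 → 29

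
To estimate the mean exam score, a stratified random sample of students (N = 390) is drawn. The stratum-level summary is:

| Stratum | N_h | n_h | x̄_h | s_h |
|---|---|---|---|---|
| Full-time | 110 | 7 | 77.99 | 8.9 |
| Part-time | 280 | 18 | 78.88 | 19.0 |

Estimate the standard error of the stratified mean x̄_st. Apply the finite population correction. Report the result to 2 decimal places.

V̂(x̄_st) = Σ W_h² (1 − n_h/N_h) s_h²/n_h, with W_h = N_h/N and N = 390:
  stratum Full-time: (110/390)²·(1 − 7/110)·8.9²/7 = 0.842913
  stratum Part-time: (280/390)²·(1 − 18/280)·19.0²/18 = 9.67308
V̂(x̄_st) = 10.516
SE(x̄_st) = √10.516 = 3.24284

SE(x̄_st) ≈ 3.24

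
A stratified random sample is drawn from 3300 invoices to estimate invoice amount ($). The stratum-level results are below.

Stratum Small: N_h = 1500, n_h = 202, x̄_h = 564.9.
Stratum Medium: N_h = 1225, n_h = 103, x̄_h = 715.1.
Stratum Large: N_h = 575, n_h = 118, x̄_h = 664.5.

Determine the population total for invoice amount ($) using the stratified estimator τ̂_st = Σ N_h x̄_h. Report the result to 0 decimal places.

τ̂_st ≈ 2105435

τ̂_st = Σ N_h x̄_h = 1500·564.9 + 1225·715.1 + 575·664.5 = 2105435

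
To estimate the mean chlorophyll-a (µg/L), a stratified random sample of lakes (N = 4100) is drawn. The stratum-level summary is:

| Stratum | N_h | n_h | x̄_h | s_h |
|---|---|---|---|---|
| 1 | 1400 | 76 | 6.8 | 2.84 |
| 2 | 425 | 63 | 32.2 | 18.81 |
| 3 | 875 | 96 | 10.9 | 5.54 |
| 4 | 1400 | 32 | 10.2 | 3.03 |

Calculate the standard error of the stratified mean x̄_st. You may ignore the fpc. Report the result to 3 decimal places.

V̂(x̄_st) = Σ W_h² s_h²/n_h, with W_h = N_h/N and N = 4100:
  stratum 1: (1400/4100)²·2.84²/76 = 0.012374
  stratum 2: (425/4100)²·18.81²/63 = 0.0603458
  stratum 3: (875/4100)²·5.54²/96 = 0.0145612
  stratum 4: (1400/4100)²·3.03²/32 = 0.0334521
V̂(x̄_st) = 0.120733
SE(x̄_st) = √0.120733 = 0.347467

SE(x̄_st) ≈ 0.347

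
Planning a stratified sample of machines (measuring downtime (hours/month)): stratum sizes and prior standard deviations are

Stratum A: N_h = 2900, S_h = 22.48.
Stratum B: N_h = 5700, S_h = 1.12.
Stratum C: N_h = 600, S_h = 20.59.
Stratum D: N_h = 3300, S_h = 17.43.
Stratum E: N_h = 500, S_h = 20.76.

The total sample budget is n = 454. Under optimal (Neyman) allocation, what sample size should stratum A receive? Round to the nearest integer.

Neyman allocation: n_h = n · N_h S_h / Σ N_i S_i, with n = 454.
  stratum A: N_h·S_h = 2900·22.48 = 65192.00
  stratum B: N_h·S_h = 5700·1.12 = 6384.00
  stratum C: N_h·S_h = 600·20.59 = 12354.00
  stratum D: N_h·S_h = 3300·17.43 = 57519.00
  stratum E: N_h·S_h = 500·20.76 = 10380.00
Σ N_h S_h = 151829.00
n for stratum A = 454·65192.00/151829.00 = 194.938 → 195

195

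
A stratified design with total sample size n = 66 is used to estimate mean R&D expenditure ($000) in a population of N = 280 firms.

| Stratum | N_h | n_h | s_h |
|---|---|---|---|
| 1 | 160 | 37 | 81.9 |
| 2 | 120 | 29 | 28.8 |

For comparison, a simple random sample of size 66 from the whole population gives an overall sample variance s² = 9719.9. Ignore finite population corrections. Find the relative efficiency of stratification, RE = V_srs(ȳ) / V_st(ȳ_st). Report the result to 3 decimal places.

RE ≈ 2.285

V̂(ȳ_st) = Σ W_h² s_h²/n_h, with W_h = N_h/N and N = 280:
  stratum 1: (160/280)²·81.9²/37 = 59.1957
  stratum 2: (120/280)²·28.8²/29 = 5.25331
V_st = 64.449
V_srs = s²/n = 9719.9/66 = 147.271
Relative efficiency = V_srs / V_st = 147.271/64.449 = 2.2851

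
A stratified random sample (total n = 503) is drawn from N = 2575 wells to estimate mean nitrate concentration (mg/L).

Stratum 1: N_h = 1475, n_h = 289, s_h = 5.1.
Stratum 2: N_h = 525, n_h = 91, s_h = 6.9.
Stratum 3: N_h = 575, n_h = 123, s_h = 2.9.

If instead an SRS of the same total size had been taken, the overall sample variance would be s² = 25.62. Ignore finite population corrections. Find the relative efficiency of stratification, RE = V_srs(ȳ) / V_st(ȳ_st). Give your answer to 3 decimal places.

RE ≈ 0.931

V̂(ȳ_st) = Σ W_h² s_h²/n_h, with W_h = N_h/N and N = 2575:
  stratum 1: (1475/2575)²·5.1²/289 = 0.0295306
  stratum 2: (525/2575)²·6.9²/91 = 0.0217481
  stratum 3: (575/2575)²·2.9²/123 = 0.00340935
V_st = 0.054688
V_srs = s²/n = 25.62/503 = 0.0509344
Relative efficiency = V_srs / V_st = 0.0509344/0.054688 = 0.9314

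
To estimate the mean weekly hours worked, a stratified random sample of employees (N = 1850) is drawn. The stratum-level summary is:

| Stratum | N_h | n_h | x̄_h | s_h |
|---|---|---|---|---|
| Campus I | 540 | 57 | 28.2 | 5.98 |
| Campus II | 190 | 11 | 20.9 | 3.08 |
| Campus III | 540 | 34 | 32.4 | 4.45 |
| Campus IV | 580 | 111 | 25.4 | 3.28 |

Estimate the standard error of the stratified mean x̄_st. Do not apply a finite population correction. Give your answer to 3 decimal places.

V̂(x̄_st) = Σ W_h² s_h²/n_h, with W_h = N_h/N and N = 1850:
  stratum Campus I: (540/1850)²·5.98²/57 = 0.0534529
  stratum Campus II: (190/1850)²·3.08²/11 = 0.00909646
  stratum Campus III: (540/1850)²·4.45²/34 = 0.0496232
  stratum Campus IV: (580/1850)²·3.28²/111 = 0.00952658
V̂(x̄_st) = 0.121699
SE(x̄_st) = √0.121699 = 0.348854

SE(x̄_st) ≈ 0.349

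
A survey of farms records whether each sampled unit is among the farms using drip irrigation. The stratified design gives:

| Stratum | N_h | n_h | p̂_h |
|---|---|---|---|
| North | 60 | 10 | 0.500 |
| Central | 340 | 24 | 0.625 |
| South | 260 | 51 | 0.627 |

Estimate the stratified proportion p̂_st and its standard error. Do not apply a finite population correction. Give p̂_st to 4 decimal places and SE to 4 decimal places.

p̂_st ≈ 0.6144, SE ≈ 0.0605

N = 660; stratum weights W_h = N_h/N.
p̂_st = Σ W_h p̂_h = (60·0.500 + 340·0.625 + 260·0.627)/660 = 0.61442
V̂(p̂_st) = Σ W_h² p̂_h(1−p̂_h)/(n_h−1):
  stratum North: (60/660)²·0.500·0.500/9 = 0.000229568
  stratum Central: (340/660)²·0.625·0.375/23 = 0.00270429
  stratum South: (260/660)²·0.627·0.373/50 = 0.000725881
V̂(p̂_st) = 0.00365974; SE = √V̂ = 0.0604958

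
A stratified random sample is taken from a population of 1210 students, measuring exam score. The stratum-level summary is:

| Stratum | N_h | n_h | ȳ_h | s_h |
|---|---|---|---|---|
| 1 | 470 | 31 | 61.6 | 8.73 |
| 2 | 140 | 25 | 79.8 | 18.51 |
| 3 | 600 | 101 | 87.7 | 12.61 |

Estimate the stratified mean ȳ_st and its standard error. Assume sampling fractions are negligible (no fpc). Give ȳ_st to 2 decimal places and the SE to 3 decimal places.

ȳ_st = Σ W_h ȳ_h = (470·61.6 + 140·79.8 + 600·87.7)/1210 = 76.64793
V̂(ȳ_st) = Σ W_h² s_h²/n_h, with W_h = N_h/N and N = 1210:
  stratum 1: (470/1210)²·8.73²/31 = 0.37093
  stratum 2: (140/1210)²·18.51²/25 = 0.183467
  stratum 3: (600/1210)²·12.61²/101 = 0.387115
V̂(ȳ_st) = 0.941512
SE(ȳ_st) = √0.941512 = 0.970316

ȳ_st ≈ 76.65, SE ≈ 0.970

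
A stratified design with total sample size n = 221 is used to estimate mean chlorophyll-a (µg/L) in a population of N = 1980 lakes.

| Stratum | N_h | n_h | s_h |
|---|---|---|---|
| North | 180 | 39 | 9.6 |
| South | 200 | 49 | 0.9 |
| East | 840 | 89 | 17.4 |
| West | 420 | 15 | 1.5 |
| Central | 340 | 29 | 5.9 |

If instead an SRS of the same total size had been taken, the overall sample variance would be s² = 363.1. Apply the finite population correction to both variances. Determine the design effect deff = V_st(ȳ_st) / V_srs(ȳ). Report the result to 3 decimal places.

V̂(ȳ_st) = Σ W_h² (1 − n_h/N_h) s_h²/n_h, with W_h = N_h/N and N = 1980:
  stratum North: (180/1980)²·(1 − 39/180)·9.6²/39 = 0.0152982
  stratum South: (200/1980)²·(1 − 49/200)·0.9²/49 = 0.00012734
  stratum East: (840/1980)²·(1 − 89/840)·17.4²/89 = 0.547391
  stratum West: (420/1980)²·(1 − 15/420)·1.5²/15 = 0.00650826
  stratum Central: (340/1980)²·(1 − 29/340)·5.9²/29 = 0.0323754
V_st = 0.6017
V_srs = (1 − 221/1980)·363.1/221 = 1.4596
deff = V_st / V_srs = 0.6017/1.4596 = 0.4122

deff ≈ 0.412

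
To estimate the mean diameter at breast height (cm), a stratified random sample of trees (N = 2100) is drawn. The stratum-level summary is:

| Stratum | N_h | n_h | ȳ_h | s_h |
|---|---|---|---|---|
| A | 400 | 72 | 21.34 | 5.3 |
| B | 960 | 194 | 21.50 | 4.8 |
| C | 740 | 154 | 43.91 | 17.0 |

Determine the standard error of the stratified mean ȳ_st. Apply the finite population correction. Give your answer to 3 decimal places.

SE(ȳ_st) ≈ 0.465

V̂(ȳ_st) = Σ W_h² (1 − n_h/N_h) s_h²/n_h, with W_h = N_h/N and N = 2100:
  stratum A: (400/2100)²·(1 − 72/400)·5.3²/72 = 0.0116069
  stratum B: (960/2100)²·(1 − 194/960)·4.8²/194 = 0.0198035
  stratum C: (740/2100)²·(1 − 154/740)·17.0²/154 = 0.18453
V̂(ȳ_st) = 0.215941
SE(ȳ_st) = √0.215941 = 0.464694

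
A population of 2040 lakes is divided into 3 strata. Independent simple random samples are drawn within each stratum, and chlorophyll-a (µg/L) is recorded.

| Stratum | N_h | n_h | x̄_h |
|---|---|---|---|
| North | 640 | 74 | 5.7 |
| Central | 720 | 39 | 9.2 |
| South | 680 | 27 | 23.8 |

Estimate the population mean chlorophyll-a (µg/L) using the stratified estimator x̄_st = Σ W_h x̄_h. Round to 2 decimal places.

x̄_st ≈ 12.97

N = Σ N_h = 2040. Stratum weights W_h = N_h/N.
x̄_st = (640·5.7 + 720·9.2 + 680·23.8) / 2040 = 12.9686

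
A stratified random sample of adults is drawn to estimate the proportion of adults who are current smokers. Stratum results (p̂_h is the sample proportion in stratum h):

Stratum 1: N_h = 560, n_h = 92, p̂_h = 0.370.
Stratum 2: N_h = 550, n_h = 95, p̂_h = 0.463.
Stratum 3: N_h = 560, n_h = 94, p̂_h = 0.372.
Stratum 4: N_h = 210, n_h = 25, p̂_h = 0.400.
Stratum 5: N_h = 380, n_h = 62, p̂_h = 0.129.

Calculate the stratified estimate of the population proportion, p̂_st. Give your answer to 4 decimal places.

N = 2260; stratum weights W_h = N_h/N.
p̂_st = Σ W_h p̂_h = (560·0.370 + 550·0.463 + 560·0.372 + 210·0.400 + 380·0.129)/2260 = 0.35539

p̂_st ≈ 0.3554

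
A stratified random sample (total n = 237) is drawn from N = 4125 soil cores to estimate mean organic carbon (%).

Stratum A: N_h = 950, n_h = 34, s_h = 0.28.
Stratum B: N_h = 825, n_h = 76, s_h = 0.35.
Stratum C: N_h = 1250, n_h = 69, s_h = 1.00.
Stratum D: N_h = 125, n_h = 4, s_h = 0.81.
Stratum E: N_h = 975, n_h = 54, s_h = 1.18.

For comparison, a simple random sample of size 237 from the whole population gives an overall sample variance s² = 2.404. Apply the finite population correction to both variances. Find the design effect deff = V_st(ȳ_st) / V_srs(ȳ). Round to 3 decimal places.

deff ≈ 0.308

V̂(ȳ_st) = Σ W_h² (1 − n_h/N_h) s_h²/n_h, with W_h = N_h/N and N = 4125:
  stratum A: (950/4125)²·(1 − 34/950)·0.28²/34 = 0.000117926
  stratum B: (825/4125)²·(1 − 76/825)·0.35²/76 = 5.85343e-05
  stratum C: (1250/4125)²·(1 − 69/1250)·1.00²/69 = 0.00125737
  stratum D: (125/4125)²·(1 − 4/125)·0.81²/4 = 0.0001458
  stratum E: (975/4125)²·(1 − 54/975)·1.18²/54 = 0.00136078
V_st = 0.00294041
V_srs = (1 − 237/4125)·2.404/237 = 0.00956067
deff = V_st / V_srs = 0.00294041/0.00956067 = 0.3076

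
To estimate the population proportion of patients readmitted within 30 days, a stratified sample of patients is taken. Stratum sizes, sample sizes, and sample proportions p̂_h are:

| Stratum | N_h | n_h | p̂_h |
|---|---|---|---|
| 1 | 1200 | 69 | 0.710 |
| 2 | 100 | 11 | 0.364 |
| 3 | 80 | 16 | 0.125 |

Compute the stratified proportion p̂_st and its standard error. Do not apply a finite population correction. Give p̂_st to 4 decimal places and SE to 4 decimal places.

N = 1380; stratum weights W_h = N_h/N.
p̂_st = Σ W_h p̂_h = (1200·0.710 + 100·0.364 + 80·0.125)/1380 = 0.65101
V̂(p̂_st) = Σ W_h² p̂_h(1−p̂_h)/(n_h−1):
  stratum 1: (1200/1380)²·0.710·0.290/68 = 0.00228956
  stratum 2: (100/1380)²·0.364·0.636/10 = 0.000121563
  stratum 3: (80/1380)²·0.125·0.875/15 = 2.45047e-05
V̂(p̂_st) = 0.00243563; SE = √V̂ = 0.0493521

p̂_st ≈ 0.6510, SE ≈ 0.0494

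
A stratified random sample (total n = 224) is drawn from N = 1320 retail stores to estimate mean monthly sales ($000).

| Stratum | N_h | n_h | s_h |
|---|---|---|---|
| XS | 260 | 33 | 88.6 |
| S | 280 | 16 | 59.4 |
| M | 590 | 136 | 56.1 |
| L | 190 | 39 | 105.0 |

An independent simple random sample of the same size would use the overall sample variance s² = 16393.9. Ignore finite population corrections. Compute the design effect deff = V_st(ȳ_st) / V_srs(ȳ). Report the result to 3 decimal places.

V̂(ȳ_st) = Σ W_h² s_h²/n_h, with W_h = N_h/N and N = 1320:
  stratum XS: (260/1320)²·88.6²/33 = 9.22895
  stratum S: (280/1320)²·59.4²/16 = 9.9225
  stratum M: (590/1320)²·56.1²/136 = 4.6232
  stratum L: (190/1320)²·105.0²/39 = 5.85697
V_st = 29.6316
V_srs = s²/n = 16393.9/224 = 73.1871
deff = V_st / V_srs = 29.6316/73.1871 = 0.4049

deff ≈ 0.405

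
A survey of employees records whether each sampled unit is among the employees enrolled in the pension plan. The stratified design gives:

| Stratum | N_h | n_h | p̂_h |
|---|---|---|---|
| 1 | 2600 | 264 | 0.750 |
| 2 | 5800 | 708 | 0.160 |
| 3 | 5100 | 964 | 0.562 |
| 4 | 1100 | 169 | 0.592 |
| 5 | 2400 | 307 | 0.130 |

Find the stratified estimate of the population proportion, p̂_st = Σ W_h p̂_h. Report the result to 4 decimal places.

p̂_st ≈ 0.3946

N = 17000; stratum weights W_h = N_h/N.
p̂_st = Σ W_h p̂_h = (2600·0.750 + 5800·0.160 + 5100·0.562 + 1100·0.592 + 2400·0.130)/17000 = 0.39455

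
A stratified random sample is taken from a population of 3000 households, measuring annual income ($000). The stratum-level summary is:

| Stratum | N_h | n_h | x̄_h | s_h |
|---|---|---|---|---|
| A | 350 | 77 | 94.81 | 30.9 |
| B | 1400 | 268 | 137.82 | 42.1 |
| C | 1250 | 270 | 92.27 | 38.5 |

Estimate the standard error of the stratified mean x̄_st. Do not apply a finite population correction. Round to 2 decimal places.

SE(x̄_st) ≈ 1.60

V̂(x̄_st) = Σ W_h² s_h²/n_h, with W_h = N_h/N and N = 3000:
  stratum A: (350/3000)²·30.9²/77 = 0.16878
  stratum B: (1400/3000)²·42.1²/268 = 1.44027
  stratum C: (1250/3000)²·38.5²/270 = 0.953093
V̂(x̄_st) = 2.56214
SE(x̄_st) = √2.56214 = 1.60067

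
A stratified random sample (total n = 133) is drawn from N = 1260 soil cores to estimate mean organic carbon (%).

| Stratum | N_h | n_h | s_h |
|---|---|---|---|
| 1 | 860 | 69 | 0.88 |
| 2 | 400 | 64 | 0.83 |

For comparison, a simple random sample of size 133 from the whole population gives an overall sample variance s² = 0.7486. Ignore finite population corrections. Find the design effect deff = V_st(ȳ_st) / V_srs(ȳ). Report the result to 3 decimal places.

V̂(ȳ_st) = Σ W_h² s_h²/n_h, with W_h = N_h/N and N = 1260:
  stratum 1: (860/1260)²·0.88²/69 = 0.00522844
  stratum 2: (400/1260)²·0.83²/64 = 0.00108481
V_st = 0.00631325
V_srs = s²/n = 0.7486/133 = 0.00562857
deff = V_st / V_srs = 0.00631325/0.00562857 = 1.1216

deff ≈ 1.122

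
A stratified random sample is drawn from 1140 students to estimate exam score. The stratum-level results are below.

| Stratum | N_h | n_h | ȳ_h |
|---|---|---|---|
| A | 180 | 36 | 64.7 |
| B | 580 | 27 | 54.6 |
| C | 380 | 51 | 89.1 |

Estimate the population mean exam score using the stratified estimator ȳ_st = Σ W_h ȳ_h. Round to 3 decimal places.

N = Σ N_h = 1140. Stratum weights W_h = N_h/N.
ȳ_st = (180·64.7 + 580·54.6 + 380·89.1) / 1140 = 67.69474

ȳ_st ≈ 67.695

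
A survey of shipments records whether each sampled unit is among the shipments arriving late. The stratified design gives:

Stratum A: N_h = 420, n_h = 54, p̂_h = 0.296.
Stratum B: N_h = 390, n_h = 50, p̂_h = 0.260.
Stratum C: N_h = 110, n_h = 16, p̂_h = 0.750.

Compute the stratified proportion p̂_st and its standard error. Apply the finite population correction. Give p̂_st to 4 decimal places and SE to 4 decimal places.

p̂_st ≈ 0.3350, SE ≈ 0.0385

N = 920; stratum weights W_h = N_h/N.
p̂_st = Σ W_h p̂_h = (420·0.296 + 390·0.260 + 110·0.750)/920 = 0.33502
V̂(p̂_st) = Σ W_h² (1 − n_h/N_h) p̂_h(1−p̂_h)/(n_h−1):
  stratum A: (420/920)²·(1 − 54/420)·0.296·0.704/53 = 0.000714074
  stratum B: (390/920)²·(1 − 50/390)·0.260·0.740/49 = 0.000615144
  stratum C: (110/920)²·(1 − 16/110)·0.750·0.250/15 = 0.000152706
V̂(p̂_st) = 0.00148192; SE = √V̂ = 0.0384958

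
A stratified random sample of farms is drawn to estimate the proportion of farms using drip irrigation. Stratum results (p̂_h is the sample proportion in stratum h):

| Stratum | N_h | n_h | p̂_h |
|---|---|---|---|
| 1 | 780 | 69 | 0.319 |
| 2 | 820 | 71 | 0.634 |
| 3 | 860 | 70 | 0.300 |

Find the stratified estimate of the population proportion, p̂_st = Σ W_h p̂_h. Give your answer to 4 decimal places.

N = 2460; stratum weights W_h = N_h/N.
p̂_st = Σ W_h p̂_h = (780·0.319 + 820·0.634 + 860·0.300)/2460 = 0.41736

p̂_st ≈ 0.4174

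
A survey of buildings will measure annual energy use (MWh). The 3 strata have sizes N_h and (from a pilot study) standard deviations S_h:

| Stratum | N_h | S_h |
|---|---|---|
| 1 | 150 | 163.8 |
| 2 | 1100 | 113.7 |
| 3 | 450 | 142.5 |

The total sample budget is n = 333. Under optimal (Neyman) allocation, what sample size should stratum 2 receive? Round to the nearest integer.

195

Neyman allocation: n_h = n · N_h S_h / Σ N_i S_i, with n = 333.
  stratum 1: N_h·S_h = 150·163.8 = 24570.00
  stratum 2: N_h·S_h = 1100·113.7 = 125070.00
  stratum 3: N_h·S_h = 450·142.5 = 64125.00
Σ N_h S_h = 213765.00
n for stratum 2 = 333·125070.00/213765.00 = 194.832 → 195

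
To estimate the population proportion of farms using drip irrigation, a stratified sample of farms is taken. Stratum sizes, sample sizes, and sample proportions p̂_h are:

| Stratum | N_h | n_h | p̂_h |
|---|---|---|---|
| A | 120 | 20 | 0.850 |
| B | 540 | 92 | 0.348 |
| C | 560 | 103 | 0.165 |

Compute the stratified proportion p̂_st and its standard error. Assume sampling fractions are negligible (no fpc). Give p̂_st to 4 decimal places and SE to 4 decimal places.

N = 1220; stratum weights W_h = N_h/N.
p̂_st = Σ W_h p̂_h = (120·0.850 + 540·0.348 + 560·0.165)/1220 = 0.31338
V̂(p̂_st) = Σ W_h² p̂_h(1−p̂_h)/(n_h−1):
  stratum A: (120/1220)²·0.850·0.150/19 = 6.49231e-05
  stratum B: (540/1220)²·0.348·0.652/91 = 0.000488487
  stratum C: (560/1220)²·0.165·0.835/102 = 0.000284595
V̂(p̂_st) = 0.000838005; SE = √V̂ = 0.0289483

p̂_st ≈ 0.3134, SE ≈ 0.0289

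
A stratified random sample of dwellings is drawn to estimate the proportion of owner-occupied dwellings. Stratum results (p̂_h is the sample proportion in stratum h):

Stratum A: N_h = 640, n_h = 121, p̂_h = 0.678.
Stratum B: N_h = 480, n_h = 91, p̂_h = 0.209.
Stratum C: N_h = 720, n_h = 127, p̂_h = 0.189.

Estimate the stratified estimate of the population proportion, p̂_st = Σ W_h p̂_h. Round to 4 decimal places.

p̂_st ≈ 0.3643

N = 1840; stratum weights W_h = N_h/N.
p̂_st = Σ W_h p̂_h = (640·0.678 + 480·0.209 + 720·0.189)/1840 = 0.36430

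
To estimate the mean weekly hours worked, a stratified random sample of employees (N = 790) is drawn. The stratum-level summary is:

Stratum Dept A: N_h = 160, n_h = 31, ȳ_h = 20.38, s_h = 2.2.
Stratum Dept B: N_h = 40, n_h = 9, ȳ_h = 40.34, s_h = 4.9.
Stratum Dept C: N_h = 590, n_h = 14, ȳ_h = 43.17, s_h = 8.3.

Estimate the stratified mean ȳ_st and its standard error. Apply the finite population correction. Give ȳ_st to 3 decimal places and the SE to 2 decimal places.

ȳ_st ≈ 38.411, SE ≈ 1.64

ȳ_st = Σ W_h ȳ_h = (160·20.38 + 40·40.34 + 590·43.17)/790 = 38.41101
V̂(ȳ_st) = Σ W_h² (1 − n_h/N_h) s_h²/n_h, with W_h = N_h/N and N = 790:
  stratum Dept A: (160/790)²·(1 − 31/160)·2.2²/31 = 0.00516344
  stratum Dept B: (40/790)²·(1 − 9/40)·4.9²/9 = 0.0053005
  stratum Dept C: (590/790)²·(1 − 14/590)·8.3²/14 = 2.67947
V̂(ȳ_st) = 2.68993
SE(ȳ_st) = √2.68993 = 1.6401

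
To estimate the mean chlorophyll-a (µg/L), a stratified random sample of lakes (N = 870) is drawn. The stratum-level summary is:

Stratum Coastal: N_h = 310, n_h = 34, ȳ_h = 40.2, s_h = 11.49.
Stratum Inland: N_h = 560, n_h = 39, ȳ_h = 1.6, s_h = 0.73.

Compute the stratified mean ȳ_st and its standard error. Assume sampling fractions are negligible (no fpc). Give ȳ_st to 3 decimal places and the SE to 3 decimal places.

ȳ_st ≈ 15.354, SE ≈ 0.706

ȳ_st = Σ W_h ȳ_h = (310·40.2 + 560·1.6)/870 = 15.35402
V̂(ȳ_st) = Σ W_h² s_h²/n_h, with W_h = N_h/N and N = 870:
  stratum Coastal: (310/870)²·11.49²/34 = 0.492999
  stratum Inland: (560/870)²·0.73²/39 = 0.00566133
V̂(ȳ_st) = 0.49866
SE(ȳ_st) = √0.49866 = 0.706159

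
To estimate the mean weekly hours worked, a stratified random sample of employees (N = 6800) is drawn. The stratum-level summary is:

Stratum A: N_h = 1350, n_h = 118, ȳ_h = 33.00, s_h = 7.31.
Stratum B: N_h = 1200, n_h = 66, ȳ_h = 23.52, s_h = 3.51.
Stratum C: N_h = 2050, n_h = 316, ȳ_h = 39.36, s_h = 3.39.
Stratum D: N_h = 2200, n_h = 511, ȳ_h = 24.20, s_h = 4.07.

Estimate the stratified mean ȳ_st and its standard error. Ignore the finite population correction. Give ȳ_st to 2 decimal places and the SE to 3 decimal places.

ȳ_st ≈ 30.40, SE ≈ 0.174

ȳ_st = Σ W_h ȳ_h = (1350·33.00 + 1200·23.52 + 2050·39.36 + 2200·24.20)/6800 = 30.39735
V̂(ȳ_st) = Σ W_h² s_h²/n_h, with W_h = N_h/N and N = 6800:
  stratum A: (1350/6800)²·7.31²/118 = 0.0178485
  stratum B: (1200/6800)²·3.51²/66 = 0.0058132
  stratum C: (2050/6800)²·3.39²/316 = 0.00330523
  stratum D: (2200/6800)²·4.07²/511 = 0.00339309
V̂(ȳ_st) = 0.0303601
SE(ȳ_st) = √0.0303601 = 0.174241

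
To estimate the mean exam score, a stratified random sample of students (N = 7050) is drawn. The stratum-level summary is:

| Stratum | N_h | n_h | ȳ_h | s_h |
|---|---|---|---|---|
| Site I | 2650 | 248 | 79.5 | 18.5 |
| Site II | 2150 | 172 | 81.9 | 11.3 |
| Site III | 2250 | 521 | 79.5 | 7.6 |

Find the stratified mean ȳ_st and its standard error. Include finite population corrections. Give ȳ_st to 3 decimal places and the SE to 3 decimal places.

ȳ_st ≈ 80.232, SE ≈ 0.499

ȳ_st = Σ W_h ȳ_h = (2650·79.5 + 2150·81.9 + 2250·79.5)/7050 = 80.23191
V̂(ȳ_st) = Σ W_h² (1 − n_h/N_h) s_h²/n_h, with W_h = N_h/N and N = 7050:
  stratum Site I: (2650/7050)²·(1 − 248/2650)·18.5²/248 = 0.176739
  stratum Site II: (2150/7050)²·(1 − 172/2150)·11.3²/172 = 0.0635207
  stratum Site III: (2250/7050)²·(1 − 521/2250)·7.6²/521 = 0.00867738
V̂(ȳ_st) = 0.248937
SE(ȳ_st) = √0.248937 = 0.498936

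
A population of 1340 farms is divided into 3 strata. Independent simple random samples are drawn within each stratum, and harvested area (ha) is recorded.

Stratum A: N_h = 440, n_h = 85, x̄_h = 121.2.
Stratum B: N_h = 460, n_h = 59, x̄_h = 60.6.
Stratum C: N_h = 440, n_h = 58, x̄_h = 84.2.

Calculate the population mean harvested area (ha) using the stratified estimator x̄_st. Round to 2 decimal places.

x̄_st ≈ 88.25

N = Σ N_h = 1340. Stratum weights W_h = N_h/N.
x̄_st = (440·121.2 + 460·60.6 + 440·84.2) / 1340 = 88.2478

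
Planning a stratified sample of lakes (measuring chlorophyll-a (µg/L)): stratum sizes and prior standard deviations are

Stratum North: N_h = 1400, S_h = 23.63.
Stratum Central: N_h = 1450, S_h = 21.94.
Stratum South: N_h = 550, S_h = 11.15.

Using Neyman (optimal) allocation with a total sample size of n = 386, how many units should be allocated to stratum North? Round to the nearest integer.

Neyman allocation: n_h = n · N_h S_h / Σ N_i S_i, with n = 386.
  stratum North: N_h·S_h = 1400·23.63 = 33082.00
  stratum Central: N_h·S_h = 1450·21.94 = 31813.00
  stratum South: N_h·S_h = 550·11.15 = 6132.50
Σ N_h S_h = 71027.50
n for stratum North = 386·33082.00/71027.50 = 179.785 → 180

180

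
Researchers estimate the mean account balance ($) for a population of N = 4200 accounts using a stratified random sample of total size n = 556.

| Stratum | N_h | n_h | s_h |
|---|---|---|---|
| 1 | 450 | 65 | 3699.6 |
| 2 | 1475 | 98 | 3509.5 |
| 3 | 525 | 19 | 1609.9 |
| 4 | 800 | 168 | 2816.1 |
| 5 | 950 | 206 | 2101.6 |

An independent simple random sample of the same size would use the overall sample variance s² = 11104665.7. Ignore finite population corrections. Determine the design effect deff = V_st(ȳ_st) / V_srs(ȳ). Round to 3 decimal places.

V̂(ȳ_st) = Σ W_h² s_h²/n_h, with W_h = N_h/N and N = 4200:
  stratum 1: (450/4200)²·3699.6²/65 = 2417.26
  stratum 2: (1475/4200)²·3509.5²/98 = 15500.6
  stratum 3: (525/4200)²·1609.9²/19 = 2131.4
  stratum 4: (800/4200)²·2816.1²/168 = 1712.65
  stratum 5: (950/4200)²·2101.6²/206 = 1096.94
V_st = 22858.9
V_srs = s²/n = 11104665.7/556 = 19972.4
deff = V_st / V_srs = 22858.9/19972.4 = 1.1445

deff ≈ 1.145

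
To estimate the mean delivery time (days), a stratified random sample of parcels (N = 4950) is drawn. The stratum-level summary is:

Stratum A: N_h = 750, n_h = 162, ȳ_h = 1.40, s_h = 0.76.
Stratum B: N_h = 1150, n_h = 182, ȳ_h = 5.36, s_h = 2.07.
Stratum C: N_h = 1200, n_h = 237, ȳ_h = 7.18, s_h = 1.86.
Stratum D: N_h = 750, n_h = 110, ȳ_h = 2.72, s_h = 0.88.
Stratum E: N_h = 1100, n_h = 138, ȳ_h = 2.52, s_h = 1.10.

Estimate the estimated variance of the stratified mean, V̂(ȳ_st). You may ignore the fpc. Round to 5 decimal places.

V̂(ȳ_st) ≈ 0.00281

V̂(ȳ_st) = Σ W_h² s_h²/n_h, with W_h = N_h/N and N = 4950:
  stratum A: (750/4950)²·0.76²/162 = 8.18511e-05
  stratum B: (1150/4950)²·2.07²/182 = 0.00127073
  stratum C: (1200/4950)²·1.86²/237 = 0.000857886
  stratum D: (750/4950)²·0.88²/110 = 0.000161616
  stratum E: (1100/4950)²·1.10²/138 = 0.000432993
V̂(ȳ_st) = 0.00280508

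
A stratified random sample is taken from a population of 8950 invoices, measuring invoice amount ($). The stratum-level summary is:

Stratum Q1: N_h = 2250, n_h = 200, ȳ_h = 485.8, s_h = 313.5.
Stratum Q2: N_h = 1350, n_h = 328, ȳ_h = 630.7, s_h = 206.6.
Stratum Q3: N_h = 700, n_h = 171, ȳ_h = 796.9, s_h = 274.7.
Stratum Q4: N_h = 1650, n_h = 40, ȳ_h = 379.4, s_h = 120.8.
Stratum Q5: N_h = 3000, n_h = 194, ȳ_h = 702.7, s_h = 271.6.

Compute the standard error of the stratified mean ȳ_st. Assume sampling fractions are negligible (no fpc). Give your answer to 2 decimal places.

SE(ȳ_st) ≈ 9.58

V̂(ȳ_st) = Σ W_h² s_h²/n_h, with W_h = N_h/N and N = 8950:
  stratum Q1: (2250/8950)²·313.5²/200 = 31.0573
  stratum Q2: (1350/8950)²·206.6²/328 = 2.96079
  stratum Q3: (700/8950)²·274.7²/171 = 2.69942
  stratum Q4: (1650/8950)²·120.8²/40 = 12.3993
  stratum Q5: (3000/8950)²·271.6²/194 = 42.7223
V̂(ȳ_st) = 91.8391
SE(ȳ_st) = √91.8391 = 9.58327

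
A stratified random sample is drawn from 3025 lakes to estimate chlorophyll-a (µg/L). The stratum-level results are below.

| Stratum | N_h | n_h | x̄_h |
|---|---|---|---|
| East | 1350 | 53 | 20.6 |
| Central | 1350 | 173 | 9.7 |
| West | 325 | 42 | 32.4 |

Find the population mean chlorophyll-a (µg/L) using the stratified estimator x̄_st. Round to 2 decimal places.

x̄_st ≈ 17.00

N = Σ N_h = 3025. Stratum weights W_h = N_h/N.
x̄_st = (1350·20.6 + 1350·9.7 + 325·32.4) / 3025 = 17.0033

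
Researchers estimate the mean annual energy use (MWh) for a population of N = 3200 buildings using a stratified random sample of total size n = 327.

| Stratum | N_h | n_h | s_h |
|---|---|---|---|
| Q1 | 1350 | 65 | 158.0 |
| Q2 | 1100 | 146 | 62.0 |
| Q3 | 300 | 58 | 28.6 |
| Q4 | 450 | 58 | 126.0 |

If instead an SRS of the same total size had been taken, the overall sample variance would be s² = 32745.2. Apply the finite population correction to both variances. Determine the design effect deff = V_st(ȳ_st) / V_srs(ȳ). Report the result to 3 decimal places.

deff ≈ 0.807

V̂(ȳ_st) = Σ W_h² (1 − n_h/N_h) s_h²/n_h, with W_h = N_h/N and N = 3200:
  stratum Q1: (1350/3200)²·(1 − 65/1350)·158.0²/65 = 65.0636
  stratum Q2: (1100/3200)²·(1 − 146/1100)·62.0²/146 = 2.69818
  stratum Q3: (300/3200)²·(1 − 58/300)·28.6²/58 = 0.0999864
  stratum Q4: (450/3200)²·(1 − 58/450)·126.0²/58 = 4.71533
V_st = 72.577
V_srs = (1 − 327/3200)·32745.2/327 = 89.9054
deff = V_st / V_srs = 72.577/89.9054 = 0.8073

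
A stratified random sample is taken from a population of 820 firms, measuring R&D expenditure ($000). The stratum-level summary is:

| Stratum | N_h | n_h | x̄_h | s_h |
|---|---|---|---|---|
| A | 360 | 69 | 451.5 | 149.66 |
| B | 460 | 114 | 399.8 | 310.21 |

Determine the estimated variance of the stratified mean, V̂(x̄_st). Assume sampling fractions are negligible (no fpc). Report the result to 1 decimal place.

V̂(x̄_st) ≈ 328.2

V̂(x̄_st) = Σ W_h² s_h²/n_h, with W_h = N_h/N and N = 820:
  stratum A: (360/820)²·149.66²/69 = 62.5662
  stratum B: (460/820)²·310.21²/114 = 265.641
V̂(x̄_st) = 328.207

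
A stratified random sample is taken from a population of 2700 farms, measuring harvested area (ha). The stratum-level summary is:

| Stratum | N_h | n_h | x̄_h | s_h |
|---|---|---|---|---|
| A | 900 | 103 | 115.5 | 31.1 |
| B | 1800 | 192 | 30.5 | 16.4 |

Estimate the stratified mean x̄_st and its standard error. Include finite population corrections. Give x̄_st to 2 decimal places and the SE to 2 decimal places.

x̄_st ≈ 58.83, SE ≈ 1.22

x̄_st = Σ W_h x̄_h = (900·115.5 + 1800·30.5)/2700 = 58.83333
V̂(x̄_st) = Σ W_h² (1 − n_h/N_h) s_h²/n_h, with W_h = N_h/N and N = 2700:
  stratum A: (900/2700)²·(1 − 103/900)·31.1²/103 = 0.923968
  stratum B: (1800/2700)²·(1 − 192/1800)·16.4²/192 = 0.556183
V̂(x̄_st) = 1.48015
SE(x̄_st) = √1.48015 = 1.21661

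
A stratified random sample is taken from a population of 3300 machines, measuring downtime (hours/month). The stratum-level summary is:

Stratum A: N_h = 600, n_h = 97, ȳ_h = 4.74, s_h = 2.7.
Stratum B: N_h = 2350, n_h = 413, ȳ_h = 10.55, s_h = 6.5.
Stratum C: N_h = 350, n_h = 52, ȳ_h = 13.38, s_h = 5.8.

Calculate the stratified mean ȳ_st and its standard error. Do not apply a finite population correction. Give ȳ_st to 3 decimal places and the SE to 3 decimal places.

ȳ_st ≈ 9.794, SE ≈ 0.248

ȳ_st = Σ W_h ȳ_h = (600·4.74 + 2350·10.55 + 350·13.38)/3300 = 9.79379
V̂(ȳ_st) = Σ W_h² s_h²/n_h, with W_h = N_h/N and N = 3300:
  stratum A: (600/3300)²·2.7²/97 = 0.00248445
  stratum B: (2350/3300)²·6.5²/413 = 0.0518782
  stratum C: (350/3300)²·5.8²/52 = 0.00727714
V̂(ȳ_st) = 0.0616397
SE(ȳ_st) = √0.0616397 = 0.248274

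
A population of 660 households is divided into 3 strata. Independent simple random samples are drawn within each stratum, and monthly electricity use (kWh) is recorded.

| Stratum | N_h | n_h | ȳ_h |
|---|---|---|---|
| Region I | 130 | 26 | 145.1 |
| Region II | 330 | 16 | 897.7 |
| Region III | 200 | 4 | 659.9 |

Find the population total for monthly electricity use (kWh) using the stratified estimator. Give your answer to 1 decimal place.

τ̂_st ≈ 447084.0

τ̂_st = Σ N_h ȳ_h = 130·145.1 + 330·897.7 + 200·659.9 = 447084.0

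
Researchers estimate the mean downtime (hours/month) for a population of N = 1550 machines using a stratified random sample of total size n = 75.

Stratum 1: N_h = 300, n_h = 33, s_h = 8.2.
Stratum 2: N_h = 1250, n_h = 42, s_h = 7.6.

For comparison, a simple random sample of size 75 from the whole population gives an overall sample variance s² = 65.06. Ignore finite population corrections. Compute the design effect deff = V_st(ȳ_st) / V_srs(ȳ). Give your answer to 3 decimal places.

V̂(ȳ_st) = Σ W_h² s_h²/n_h, with W_h = N_h/N and N = 1550:
  stratum 1: (300/1550)²·8.2²/33 = 0.0763296
  stratum 2: (1250/1550)²·7.6²/42 = 0.894406
V_st = 0.970735
V_srs = s²/n = 65.06/75 = 0.867467
deff = V_st / V_srs = 0.970735/0.867467 = 1.1190

deff ≈ 1.119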